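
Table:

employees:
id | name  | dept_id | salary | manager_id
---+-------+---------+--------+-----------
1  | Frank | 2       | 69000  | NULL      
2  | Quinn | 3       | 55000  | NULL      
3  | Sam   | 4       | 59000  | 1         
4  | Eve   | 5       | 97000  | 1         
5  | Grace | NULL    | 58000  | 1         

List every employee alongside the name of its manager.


This is a self-join: employees is joined to a second copy of itself, matching each row's manager_id to another row's id. Use LEFT JOIN so rows with manager_id=NULL are kept.
  - employee 1 (Frank): manager_id=NULL -> NULL
  - employee 2 (Quinn): manager_id=NULL -> NULL
  - employee 3 (Sam): manager_id=1 -> Frank
  - employee 4 (Eve): manager_id=1 -> Frank
  - employee 5 (Grace): manager_id=1 -> Frank

SQL:
SELECT a.name AS item, b.name AS manager
FROM employees a
LEFT JOIN employees b ON a.manager_id = b.id

Result:
item  | manager
------+--------
Frank | NULL   
Quinn | NULL   
Sam   | Frank  
Eve   | Frank  
Grace | Frank  


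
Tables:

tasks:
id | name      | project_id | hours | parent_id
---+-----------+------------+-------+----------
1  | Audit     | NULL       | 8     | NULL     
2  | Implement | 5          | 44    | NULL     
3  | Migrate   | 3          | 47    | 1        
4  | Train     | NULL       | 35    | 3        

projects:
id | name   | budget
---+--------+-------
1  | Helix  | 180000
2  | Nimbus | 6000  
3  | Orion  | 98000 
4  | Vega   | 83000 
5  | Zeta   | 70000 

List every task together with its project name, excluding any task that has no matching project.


INNER JOIN keeps only tasks rows whose project_id matches an id in projects. Walk through each task:
  - task 1 (Audit): project_id=NULL, no match -> dropped
  - task 2 (Implement): project_id=5 -> matches Zeta
  - task 3 (Migrate): project_id=3 -> matches Orion
  - task 4 (Train): project_id=NULL, no match -> dropped
So 2 of 4 rows are dropped.

SQL:
SELECT a.name, b.name AS project
FROM tasks a
INNER JOIN projects b ON a.project_id = b.id

Result:
name      | project
----------+--------
Implement | Zeta   
Migrate   | Orion  


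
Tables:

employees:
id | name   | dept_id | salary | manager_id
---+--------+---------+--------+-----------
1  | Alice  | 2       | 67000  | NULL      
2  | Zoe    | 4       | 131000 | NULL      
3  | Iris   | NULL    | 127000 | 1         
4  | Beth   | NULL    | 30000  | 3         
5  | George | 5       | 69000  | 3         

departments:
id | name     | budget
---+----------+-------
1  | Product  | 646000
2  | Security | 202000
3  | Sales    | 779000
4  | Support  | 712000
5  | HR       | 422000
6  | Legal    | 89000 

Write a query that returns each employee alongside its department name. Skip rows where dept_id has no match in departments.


INNER JOIN keeps only employees rows whose dept_id matches an id in departments. Walk through each employee:
  - employee 1 (Alice): dept_id=2 -> matches Security
  - employee 2 (Zoe): dept_id=4 -> matches Support
  - employee 3 (Iris): dept_id=NULL, no match -> dropped
  - employee 4 (Beth): dept_id=NULL, no match -> dropped
  - employee 5 (George): dept_id=5 -> matches HR
So 2 of 5 rows are dropped.

SQL:
SELECT a.name, b.name AS department
FROM employees a
INNER JOIN departments b ON a.dept_id = b.id

Result:
name   | department
-------+-----------
Alice  | Security  
Zoe    | Support   
George | HR        


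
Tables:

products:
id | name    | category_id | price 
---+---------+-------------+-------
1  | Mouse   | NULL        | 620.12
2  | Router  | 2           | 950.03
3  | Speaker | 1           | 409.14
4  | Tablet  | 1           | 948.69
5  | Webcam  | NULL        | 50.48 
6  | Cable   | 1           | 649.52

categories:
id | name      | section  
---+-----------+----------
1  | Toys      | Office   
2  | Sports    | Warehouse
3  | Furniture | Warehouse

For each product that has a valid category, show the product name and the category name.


INNER JOIN keeps only products rows whose category_id matches an id in categories. Walk through each product:
  - product 1 (Mouse): category_id=NULL, no match -> dropped
  - product 2 (Router): category_id=2 -> matches Sports
  - product 3 (Speaker): category_id=1 -> matches Toys
  - product 4 (Tablet): category_id=1 -> matches Toys
  - product 5 (Webcam): category_id=NULL, no match -> dropped
  - product 6 (Cable): category_id=1 -> matches Toys
So 2 of 6 rows are dropped.

SQL:
SELECT a.name, b.name AS category
FROM products a
INNER JOIN categories b ON a.category_id = b.id

Result:
name    | category
--------+---------
Router  | Sports  
Speaker | Toys    
Tablet  | Toys    
Cable   | Toys    


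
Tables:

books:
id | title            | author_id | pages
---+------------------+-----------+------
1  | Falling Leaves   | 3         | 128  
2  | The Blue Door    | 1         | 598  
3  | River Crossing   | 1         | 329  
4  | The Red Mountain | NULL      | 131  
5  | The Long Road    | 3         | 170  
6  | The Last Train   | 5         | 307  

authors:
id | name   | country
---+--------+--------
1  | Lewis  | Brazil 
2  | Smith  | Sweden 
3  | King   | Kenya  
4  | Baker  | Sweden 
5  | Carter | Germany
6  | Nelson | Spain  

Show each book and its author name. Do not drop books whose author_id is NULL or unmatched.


LEFT JOIN keeps every row from books (the left table); where author_id has no match in authors, the author columns become NULL. Walk through each book:
  - book 1 (Falling Leaves): author_id=3 -> matches King
  - book 2 (The Blue Door): author_id=1 -> matches Lewis
  - book 3 (River Crossing): author_id=1 -> matches Lewis
  - book 4 (The Red Mountain): author_id=NULL, no match -> kept with NULL
  - book 5 (The Long Road): author_id=3 -> matches King
  - book 6 (The Last Train): author_id=5 -> matches Carter
All 6 rows appear; 1 has NULL author.

SQL:
SELECT a.title, b.name AS author
FROM books a
LEFT JOIN authors b ON a.author_id = b.id

Result:
title            | author
-----------------+-------
Falling Leaves   | King  
The Blue Door    | Lewis 
River Crossing   | Lewis 
The Red Mountain | NULL  
The Long Road    | King  
The Last Train   | Carter


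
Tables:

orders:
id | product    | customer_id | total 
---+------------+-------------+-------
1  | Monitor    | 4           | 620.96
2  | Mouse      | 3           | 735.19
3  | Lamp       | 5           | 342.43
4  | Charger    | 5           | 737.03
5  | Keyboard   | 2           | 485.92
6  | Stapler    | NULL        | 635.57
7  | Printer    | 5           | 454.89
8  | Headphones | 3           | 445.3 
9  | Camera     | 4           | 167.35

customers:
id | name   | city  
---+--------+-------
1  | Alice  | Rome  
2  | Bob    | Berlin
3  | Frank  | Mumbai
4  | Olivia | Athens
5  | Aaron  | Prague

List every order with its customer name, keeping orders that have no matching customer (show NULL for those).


LEFT JOIN keeps every row from orders (the left table); where customer_id has no match in customers, the customer columns become NULL. Walk through each order:
  - order 1 (Monitor): customer_id=4 -> matches Olivia
  - order 2 (Mouse): customer_id=3 -> matches Frank
  - order 3 (Lamp): customer_id=5 -> matches Aaron
  - order 4 (Charger): customer_id=5 -> matches Aaron
  - order 5 (Keyboard): customer_id=2 -> matches Bob
  - order 6 (Stapler): customer_id=NULL, no match -> kept with NULL
  - order 7 (Printer): customer_id=5 -> matches Aaron
  - order 8 (Headphones): customer_id=3 -> matches Frank
  - order 9 (Camera): customer_id=4 -> matches Olivia
All 9 rows appear; 1 has NULL customer.

SQL:
SELECT a.product, b.name AS customer
FROM orders a
LEFT JOIN customers b ON a.customer_id = b.id

Result:
product    | customer
-----------+---------
Monitor    | Olivia  
Mouse      | Frank   
Lamp       | Aaron   
Charger    | Aaron   
Keyboard   | Bob     
Stapler    | NULL    
Printer    | Aaron   
Headphones | Frank   
Camera     | Olivia  


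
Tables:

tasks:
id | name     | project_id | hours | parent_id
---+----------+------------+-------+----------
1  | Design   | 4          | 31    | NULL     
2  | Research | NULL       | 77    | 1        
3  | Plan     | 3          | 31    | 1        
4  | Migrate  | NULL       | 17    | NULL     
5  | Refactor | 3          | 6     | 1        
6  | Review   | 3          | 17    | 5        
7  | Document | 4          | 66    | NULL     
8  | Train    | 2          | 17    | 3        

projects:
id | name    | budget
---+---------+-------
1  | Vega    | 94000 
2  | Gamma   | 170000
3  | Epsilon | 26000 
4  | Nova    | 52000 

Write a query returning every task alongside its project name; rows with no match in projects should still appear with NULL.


LEFT JOIN keeps every row from tasks (the left table); where project_id has no match in projects, the project columns become NULL. Walk through each task:
  - task 1 (Design): project_id=4 -> matches Nova
  - task 2 (Research): project_id=NULL, no match -> kept with NULL
  - task 3 (Plan): project_id=3 -> matches Epsilon
  - task 4 (Migrate): project_id=NULL, no match -> kept with NULL
  - task 5 (Refactor): project_id=3 -> matches Epsilon
  - task 6 (Review): project_id=3 -> matches Epsilon
  - task 7 (Document): project_id=4 -> matches Nova
  - task 8 (Train): project_id=2 -> matches Gamma
All 8 rows appear; 2 have NULL project.

SQL:
SELECT a.name, b.name AS project
FROM tasks a
LEFT JOIN projects b ON a.project_id = b.id

Result:
name     | project
---------+--------
Design   | Nova   
Research | NULL   
Plan     | Epsilon
Migrate  | NULL   
Refactor | Epsilon
Review   | Epsilon
Document | Nova   
Train    | Gamma  


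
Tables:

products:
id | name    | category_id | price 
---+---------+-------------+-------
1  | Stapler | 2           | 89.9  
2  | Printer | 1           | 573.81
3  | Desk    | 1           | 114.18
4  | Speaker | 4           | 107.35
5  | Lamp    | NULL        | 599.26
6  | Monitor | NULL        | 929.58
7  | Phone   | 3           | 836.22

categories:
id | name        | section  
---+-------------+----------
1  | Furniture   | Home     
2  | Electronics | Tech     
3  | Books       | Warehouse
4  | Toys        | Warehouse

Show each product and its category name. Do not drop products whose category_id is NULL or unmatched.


LEFT JOIN keeps every row from products (the left table); where category_id has no match in categories, the category columns become NULL. Walk through each product:
  - product 1 (Stapler): category_id=2 -> matches Electronics
  - product 2 (Printer): category_id=1 -> matches Furniture
  - product 3 (Desk): category_id=1 -> matches Furniture
  - product 4 (Speaker): category_id=4 -> matches Toys
  - product 5 (Lamp): category_id=NULL, no match -> kept with NULL
  - product 6 (Monitor): category_id=NULL, no match -> kept with NULL
  - product 7 (Phone): category_id=3 -> matches Books
All 7 rows appear; 2 have NULL category.

SQL:
SELECT a.name, b.name AS category
FROM products a
LEFT JOIN categories b ON a.category_id = b.id

Result:
name    | category   
--------+------------
Stapler | Electronics
Printer | Furniture  
Desk    | Furniture  
Speaker | Toys       
Lamp    | NULL       
Monitor | NULL       
Phone   | Books      


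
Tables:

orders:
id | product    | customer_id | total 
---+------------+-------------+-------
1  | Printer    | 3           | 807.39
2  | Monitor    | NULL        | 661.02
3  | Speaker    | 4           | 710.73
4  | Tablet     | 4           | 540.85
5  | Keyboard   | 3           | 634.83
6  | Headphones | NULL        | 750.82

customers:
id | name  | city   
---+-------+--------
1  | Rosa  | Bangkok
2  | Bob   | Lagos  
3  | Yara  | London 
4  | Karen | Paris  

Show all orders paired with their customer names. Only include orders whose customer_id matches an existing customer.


INNER JOIN keeps only orders rows whose customer_id matches an id in customers. Walk through each order:
  - order 1 (Printer): customer_id=3 -> matches Yara
  - order 2 (Monitor): customer_id=NULL, no match -> dropped
  - order 3 (Speaker): customer_id=4 -> matches Karen
  - order 4 (Tablet): customer_id=4 -> matches Karen
  - order 5 (Keyboard): customer_id=3 -> matches Yara
  - order 6 (Headphones): customer_id=NULL, no match -> dropped
So 2 of 6 rows are dropped.

SQL:
SELECT a.product, b.name AS customer
FROM orders a
INNER JOIN customers b ON a.customer_id = b.id

Result:
product  | customer
---------+---------
Printer  | Yara    
Speaker  | Karen   
Tablet   | Karen   
Keyboard | Yara    


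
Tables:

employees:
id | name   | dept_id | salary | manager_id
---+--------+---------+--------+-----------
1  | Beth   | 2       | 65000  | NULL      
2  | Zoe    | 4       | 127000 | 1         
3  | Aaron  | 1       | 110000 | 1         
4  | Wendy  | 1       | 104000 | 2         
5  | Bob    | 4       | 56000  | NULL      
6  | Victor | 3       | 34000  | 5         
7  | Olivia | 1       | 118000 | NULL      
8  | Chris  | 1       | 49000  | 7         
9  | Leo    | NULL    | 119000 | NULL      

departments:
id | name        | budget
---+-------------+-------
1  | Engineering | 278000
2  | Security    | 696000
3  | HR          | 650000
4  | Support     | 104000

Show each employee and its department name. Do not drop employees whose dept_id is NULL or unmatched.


LEFT JOIN keeps every row from employees (the left table); where dept_id has no match in departments, the department columns become NULL. Walk through each employee:
  - employee 1 (Beth): dept_id=2 -> matches Security
  - employee 2 (Zoe): dept_id=4 -> matches Support
  - employee 3 (Aaron): dept_id=1 -> matches Engineering
  - employee 4 (Wendy): dept_id=1 -> matches Engineering
  - employee 5 (Bob): dept_id=4 -> matches Support
  - employee 6 (Victor): dept_id=3 -> matches HR
  - employee 7 (Olivia): dept_id=1 -> matches Engineering
  - employee 8 (Chris): dept_id=1 -> matches Engineering
  - employee 9 (Leo): dept_id=NULL, no match -> kept with NULL
All 9 rows appear; 1 has NULL department.

SQL:
SELECT a.name, b.name AS department
FROM employees a
LEFT JOIN departments b ON a.dept_id = b.id

Result:
name   | department 
-------+------------
Beth   | Security   
Zoe    | Support    
Aaron  | Engineering
Wendy  | Engineering
Bob    | Support    
Victor | HR         
Olivia | Engineering
Chris  | Engineering
Leo    | NULL       


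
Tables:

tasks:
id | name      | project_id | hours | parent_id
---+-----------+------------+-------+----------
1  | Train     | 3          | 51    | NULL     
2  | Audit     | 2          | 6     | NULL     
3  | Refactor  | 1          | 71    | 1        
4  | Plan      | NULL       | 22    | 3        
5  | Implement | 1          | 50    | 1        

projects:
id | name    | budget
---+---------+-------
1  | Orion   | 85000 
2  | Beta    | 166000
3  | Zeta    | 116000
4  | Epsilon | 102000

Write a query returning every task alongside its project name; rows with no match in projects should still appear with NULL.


LEFT JOIN keeps every row from tasks (the left table); where project_id has no match in projects, the project columns become NULL. Walk through each task:
  - task 1 (Train): project_id=3 -> matches Zeta
  - task 2 (Audit): project_id=2 -> matches Beta
  - task 3 (Refactor): project_id=1 -> matches Orion
  - task 4 (Plan): project_id=NULL, no match -> kept with NULL
  - task 5 (Implement): project_id=1 -> matches Orion
All 5 rows appear; 1 has NULL project.

SQL:
SELECT a.name, b.name AS project
FROM tasks a
LEFT JOIN projects b ON a.project_id = b.id

Result:
name      | project
----------+--------
Train     | Zeta   
Audit     | Beta   
Refactor  | Orion  
Plan      | NULL   
Implement | Orion  


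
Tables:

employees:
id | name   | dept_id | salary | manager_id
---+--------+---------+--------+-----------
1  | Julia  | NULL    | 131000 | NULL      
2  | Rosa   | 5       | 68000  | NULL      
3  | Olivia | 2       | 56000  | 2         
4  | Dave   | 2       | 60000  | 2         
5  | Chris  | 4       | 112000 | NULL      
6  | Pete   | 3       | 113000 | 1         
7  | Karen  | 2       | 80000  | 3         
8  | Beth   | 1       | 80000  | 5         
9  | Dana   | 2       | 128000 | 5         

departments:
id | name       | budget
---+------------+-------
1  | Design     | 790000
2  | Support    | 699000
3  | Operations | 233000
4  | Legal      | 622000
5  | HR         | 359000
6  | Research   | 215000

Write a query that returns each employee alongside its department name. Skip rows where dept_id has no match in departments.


INNER JOIN keeps only employees rows whose dept_id matches an id in departments. Walk through each employee:
  - employee 1 (Julia): dept_id=NULL, no match -> dropped
  - employee 2 (Rosa): dept_id=5 -> matches HR
  - employee 3 (Olivia): dept_id=2 -> matches Support
  - employee 4 (Dave): dept_id=2 -> matches Support
  - employee 5 (Chris): dept_id=4 -> matches Legal
  - employee 6 (Pete): dept_id=3 -> matches Operations
  - employee 7 (Karen): dept_id=2 -> matches Support
  - employee 8 (Beth): dept_id=1 -> matches Design
  - employee 9 (Dana): dept_id=2 -> matches Support
So 1 of 9 rows is dropped.

SQL:
SELECT a.name, b.name AS department
FROM employees a
INNER JOIN departments b ON a.dept_id = b.id

Result:
name   | department
-------+-----------
Rosa   | HR        
Olivia | Support   
Dave   | Support   
Chris  | Legal     
Pete   | Operations
Karen  | Support   
Beth   | Design    
Dana   | Support   


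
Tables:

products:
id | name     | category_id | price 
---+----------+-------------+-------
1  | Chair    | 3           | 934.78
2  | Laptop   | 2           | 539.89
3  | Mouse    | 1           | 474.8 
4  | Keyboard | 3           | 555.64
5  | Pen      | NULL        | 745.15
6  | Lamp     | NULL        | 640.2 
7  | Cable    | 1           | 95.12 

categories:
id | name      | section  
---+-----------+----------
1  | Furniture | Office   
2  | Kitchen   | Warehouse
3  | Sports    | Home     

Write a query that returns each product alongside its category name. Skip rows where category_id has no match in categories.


INNER JOIN keeps only products rows whose category_id matches an id in categories. Walk through each product:
  - product 1 (Chair): category_id=3 -> matches Sports
  - product 2 (Laptop): category_id=2 -> matches Kitchen
  - product 3 (Mouse): category_id=1 -> matches Furniture
  - product 4 (Keyboard): category_id=3 -> matches Sports
  - product 5 (Pen): category_id=NULL, no match -> dropped
  - product 6 (Lamp): category_id=NULL, no match -> dropped
  - product 7 (Cable): category_id=1 -> matches Furniture
So 2 of 7 rows are dropped.

SQL:
SELECT a.name, b.name AS category
FROM products a
INNER JOIN categories b ON a.category_id = b.id

Result:
name     | category 
---------+----------
Chair    | Sports   
Laptop   | Kitchen  
Mouse    | Furniture
Keyboard | Sports   
Cable    | Furniture


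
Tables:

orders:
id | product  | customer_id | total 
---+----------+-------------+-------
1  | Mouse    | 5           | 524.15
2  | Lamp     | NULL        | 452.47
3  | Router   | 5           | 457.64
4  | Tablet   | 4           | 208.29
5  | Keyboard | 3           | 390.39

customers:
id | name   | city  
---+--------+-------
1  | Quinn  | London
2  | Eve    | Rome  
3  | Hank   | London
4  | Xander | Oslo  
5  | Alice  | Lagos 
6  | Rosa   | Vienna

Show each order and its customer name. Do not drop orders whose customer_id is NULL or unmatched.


LEFT JOIN keeps every row from orders (the left table); where customer_id has no match in customers, the customer columns become NULL. Walk through each order:
  - order 1 (Mouse): customer_id=5 -> matches Alice
  - order 2 (Lamp): customer_id=NULL, no match -> kept with NULL
  - order 3 (Router): customer_id=5 -> matches Alice
  - order 4 (Tablet): customer_id=4 -> matches Xander
  - order 5 (Keyboard): customer_id=3 -> matches Hank
All 5 rows appear; 1 has NULL customer.

SQL:
SELECT a.product, b.name AS customer
FROM orders a
LEFT JOIN customers b ON a.customer_id = b.id

Result:
product  | customer
---------+---------
Mouse    | Alice   
Lamp     | NULL    
Router   | Alice   
Tablet   | Xander  
Keyboard | Hank    


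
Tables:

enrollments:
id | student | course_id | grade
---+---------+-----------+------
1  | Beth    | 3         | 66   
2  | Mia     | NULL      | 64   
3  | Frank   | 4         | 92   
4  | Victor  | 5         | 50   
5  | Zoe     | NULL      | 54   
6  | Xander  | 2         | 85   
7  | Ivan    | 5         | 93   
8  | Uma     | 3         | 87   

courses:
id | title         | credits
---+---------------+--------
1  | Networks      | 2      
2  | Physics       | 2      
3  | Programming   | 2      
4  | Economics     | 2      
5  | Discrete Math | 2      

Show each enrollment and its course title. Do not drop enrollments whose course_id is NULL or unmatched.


LEFT JOIN keeps every row from enrollments (the left table); where course_id has no match in courses, the course columns become NULL. Walk through each enrollment:
  - enrollment 1 (Beth): course_id=3 -> matches Programming
  - enrollment 2 (Mia): course_id=NULL, no match -> kept with NULL
  - enrollment 3 (Frank): course_id=4 -> matches Economics
  - enrollment 4 (Victor): course_id=5 -> matches Discrete Math
  - enrollment 5 (Zoe): course_id=NULL, no match -> kept with NULL
  - enrollment 6 (Xander): course_id=2 -> matches Physics
  - enrollment 7 (Ivan): course_id=5 -> matches Discrete Math
  - enrollment 8 (Uma): course_id=3 -> matches Programming
All 8 rows appear; 2 have NULL course.

SQL:
SELECT a.student, b.title AS course
FROM enrollments a
LEFT JOIN courses b ON a.course_id = b.id

Result:
student | course       
--------+--------------
Beth    | Programming  
Mia     | NULL         
Frank   | Economics    
Victor  | Discrete Math
Zoe     | NULL         
Xander  | Physics      
Ivan    | Discrete Math
Uma     | Programming  


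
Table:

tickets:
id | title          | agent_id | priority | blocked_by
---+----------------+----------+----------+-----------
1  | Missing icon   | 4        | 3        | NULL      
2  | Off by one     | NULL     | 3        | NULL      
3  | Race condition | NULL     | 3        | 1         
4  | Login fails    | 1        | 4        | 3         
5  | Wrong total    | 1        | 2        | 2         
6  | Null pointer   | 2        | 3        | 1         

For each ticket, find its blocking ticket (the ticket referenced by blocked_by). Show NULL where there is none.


This is a self-join: tickets is joined to a second copy of itself, matching each row's blocked_by to another row's id. Use LEFT JOIN so rows with blocked_by=NULL are kept.
  - ticket 1 (Missing icon): blocked_by=NULL -> NULL
  - ticket 2 (Off by one): blocked_by=NULL -> NULL
  - ticket 3 (Race condition): blocked_by=1 -> Missing icon
  - ticket 4 (Login fails): blocked_by=3 -> Race condition
  - ticket 5 (Wrong total): blocked_by=2 -> Off by one
  - ticket 6 (Null pointer): blocked_by=1 -> Missing icon

SQL:
SELECT a.title AS item, b.title AS blocked_by
FROM tickets a
LEFT JOIN tickets b ON a.blocked_by = b.id

Result:
item           | blocked_by    
---------------+---------------
Missing icon   | NULL          
Off by one     | NULL          
Race condition | Missing icon  
Login fails    | Race condition
Wrong total    | Off by one    
Null pointer   | Missing icon  


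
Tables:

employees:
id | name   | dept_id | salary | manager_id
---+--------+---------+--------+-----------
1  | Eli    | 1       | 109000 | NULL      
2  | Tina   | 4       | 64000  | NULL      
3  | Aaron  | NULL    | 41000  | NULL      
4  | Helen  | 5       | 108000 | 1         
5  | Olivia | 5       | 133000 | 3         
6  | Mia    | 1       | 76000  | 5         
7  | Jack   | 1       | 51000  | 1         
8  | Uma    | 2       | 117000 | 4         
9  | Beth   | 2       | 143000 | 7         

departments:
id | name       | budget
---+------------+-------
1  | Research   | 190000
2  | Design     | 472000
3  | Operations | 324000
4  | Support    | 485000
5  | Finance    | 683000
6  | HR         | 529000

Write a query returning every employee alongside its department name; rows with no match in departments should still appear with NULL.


LEFT JOIN keeps every row from employees (the left table); where dept_id has no match in departments, the department columns become NULL. Walk through each employee:
  - employee 1 (Eli): dept_id=1 -> matches Research
  - employee 2 (Tina): dept_id=4 -> matches Support
  - employee 3 (Aaron): dept_id=NULL, no match -> kept with NULL
  - employee 4 (Helen): dept_id=5 -> matches Finance
  - employee 5 (Olivia): dept_id=5 -> matches Finance
  - employee 6 (Mia): dept_id=1 -> matches Research
  - employee 7 (Jack): dept_id=1 -> matches Research
  - employee 8 (Uma): dept_id=2 -> matches Design
  - employee 9 (Beth): dept_id=2 -> matches Design
All 9 rows appear; 1 has NULL department.

SQL:
SELECT a.name, b.name AS department
FROM employees a
LEFT JOIN departments b ON a.dept_id = b.id

Result:
name   | department
-------+-----------
Eli    | Research  
Tina   | Support   
Aaron  | NULL      
Helen  | Finance   
Olivia | Finance   
Mia    | Research  
Jack   | Research  
Uma    | Design    
Beth   | Design    


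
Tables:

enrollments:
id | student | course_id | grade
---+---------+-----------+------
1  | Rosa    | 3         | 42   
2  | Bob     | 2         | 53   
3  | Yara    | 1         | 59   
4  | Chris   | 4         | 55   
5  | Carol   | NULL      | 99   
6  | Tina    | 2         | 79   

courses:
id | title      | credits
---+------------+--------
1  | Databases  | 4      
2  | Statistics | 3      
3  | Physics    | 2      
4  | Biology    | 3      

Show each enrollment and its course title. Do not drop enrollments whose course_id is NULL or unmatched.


LEFT JOIN keeps every row from enrollments (the left table); where course_id has no match in courses, the course columns become NULL. Walk through each enrollment:
  - enrollment 1 (Rosa): course_id=3 -> matches Physics
  - enrollment 2 (Bob): course_id=2 -> matches Statistics
  - enrollment 3 (Yara): course_id=1 -> matches Databases
  - enrollment 4 (Chris): course_id=4 -> matches Biology
  - enrollment 5 (Carol): course_id=NULL, no match -> kept with NULL
  - enrollment 6 (Tina): course_id=2 -> matches Statistics
All 6 rows appear; 1 has NULL course.

SQL:
SELECT a.student, b.title AS course
FROM enrollments a
LEFT JOIN courses b ON a.course_id = b.id

Result:
student | course    
--------+-----------
Rosa    | Physics   
Bob     | Statistics
Yara    | Databases 
Chris   | Biology   
Carol   | NULL      
Tina    | Statistics


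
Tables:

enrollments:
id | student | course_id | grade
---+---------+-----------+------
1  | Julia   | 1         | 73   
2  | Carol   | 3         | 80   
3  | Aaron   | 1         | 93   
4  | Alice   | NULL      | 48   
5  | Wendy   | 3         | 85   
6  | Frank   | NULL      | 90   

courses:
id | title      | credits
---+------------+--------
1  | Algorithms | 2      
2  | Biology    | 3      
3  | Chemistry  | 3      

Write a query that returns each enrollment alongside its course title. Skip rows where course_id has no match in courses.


INNER JOIN keeps only enrollments rows whose course_id matches an id in courses. Walk through each enrollment:
  - enrollment 1 (Julia): course_id=1 -> matches Algorithms
  - enrollment 2 (Carol): course_id=3 -> matches Chemistry
  - enrollment 3 (Aaron): course_id=1 -> matches Algorithms
  - enrollment 4 (Alice): course_id=NULL, no match -> dropped
  - enrollment 5 (Wendy): course_id=3 -> matches Chemistry
  - enrollment 6 (Frank): course_id=NULL, no match -> dropped
So 2 of 6 rows are dropped.

SQL:
SELECT a.student, b.title AS course
FROM enrollments a
INNER JOIN courses b ON a.course_id = b.id

Result:
student | course    
--------+-----------
Julia   | Algorithms
Carol   | Chemistry 
Aaron   | Algorithms
Wendy   | Chemistry 


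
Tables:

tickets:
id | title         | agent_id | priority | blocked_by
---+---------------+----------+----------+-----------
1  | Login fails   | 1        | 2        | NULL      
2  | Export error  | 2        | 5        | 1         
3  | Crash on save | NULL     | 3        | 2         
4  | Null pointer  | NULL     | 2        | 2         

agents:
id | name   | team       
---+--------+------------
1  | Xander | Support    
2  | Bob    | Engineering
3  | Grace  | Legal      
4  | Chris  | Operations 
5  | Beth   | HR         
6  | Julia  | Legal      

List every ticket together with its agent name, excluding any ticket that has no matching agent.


INNER JOIN keeps only tickets rows whose agent_id matches an id in agents. Walk through each ticket:
  - ticket 1 (Login fails): agent_id=1 -> matches Xander
  - ticket 2 (Export error): agent_id=2 -> matches Bob
  - ticket 3 (Crash on save): agent_id=NULL, no match -> dropped
  - ticket 4 (Null pointer): agent_id=NULL, no match -> dropped
So 2 of 4 rows are dropped.

SQL:
SELECT a.title, b.name AS agent
FROM tickets a
INNER JOIN agents b ON a.agent_id = b.id

Result:
title        | agent 
-------------+-------
Login fails  | Xander
Export error | Bob   


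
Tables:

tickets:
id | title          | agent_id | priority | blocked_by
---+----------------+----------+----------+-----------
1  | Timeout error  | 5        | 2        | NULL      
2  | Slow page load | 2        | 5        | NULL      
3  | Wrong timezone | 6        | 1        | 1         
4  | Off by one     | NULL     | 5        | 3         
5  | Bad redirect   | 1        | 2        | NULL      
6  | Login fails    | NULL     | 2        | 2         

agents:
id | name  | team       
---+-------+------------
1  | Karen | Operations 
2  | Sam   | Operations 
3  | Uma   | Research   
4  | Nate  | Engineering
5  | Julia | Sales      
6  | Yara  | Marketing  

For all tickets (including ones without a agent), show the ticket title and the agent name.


LEFT JOIN keeps every row from tickets (the left table); where agent_id has no match in agents, the agent columns become NULL. Walk through each ticket:
  - ticket 1 (Timeout error): agent_id=5 -> matches Julia
  - ticket 2 (Slow page load): agent_id=2 -> matches Sam
  - ticket 3 (Wrong timezone): agent_id=6 -> matches Yara
  - ticket 4 (Off by one): agent_id=NULL, no match -> kept with NULL
  - ticket 5 (Bad redirect): agent_id=1 -> matches Karen
  - ticket 6 (Login fails): agent_id=NULL, no match -> kept with NULL
All 6 rows appear; 2 have NULL agent.

SQL:
SELECT a.title, b.name AS agent
FROM tickets a
LEFT JOIN agents b ON a.agent_id = b.id

Result:
title          | agent
---------------+------
Timeout error  | Julia
Slow page load | Sam  
Wrong timezone | Yara 
Off by one     | NULL 
Bad redirect   | Karen
Login fails    | NULL 


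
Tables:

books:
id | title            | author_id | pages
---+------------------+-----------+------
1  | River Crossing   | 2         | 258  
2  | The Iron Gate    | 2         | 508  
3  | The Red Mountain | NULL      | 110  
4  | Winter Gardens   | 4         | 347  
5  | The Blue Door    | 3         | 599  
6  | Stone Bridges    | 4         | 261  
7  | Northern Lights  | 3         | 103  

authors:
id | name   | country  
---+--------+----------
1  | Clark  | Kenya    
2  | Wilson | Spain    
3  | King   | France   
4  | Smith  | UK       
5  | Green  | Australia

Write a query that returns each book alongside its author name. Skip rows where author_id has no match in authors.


INNER JOIN keeps only books rows whose author_id matches an id in authors. Walk through each book:
  - book 1 (River Crossing): author_id=2 -> matches Wilson
  - book 2 (The Iron Gate): author_id=2 -> matches Wilson
  - book 3 (The Red Mountain): author_id=NULL, no match -> dropped
  - book 4 (Winter Gardens): author_id=4 -> matches Smith
  - book 5 (The Blue Door): author_id=3 -> matches King
  - book 6 (Stone Bridges): author_id=4 -> matches Smith
  - book 7 (Northern Lights): author_id=3 -> matches King
So 1 of 7 rows is dropped.

SQL:
SELECT a.title, b.name AS author
FROM books a
INNER JOIN authors b ON a.author_id = b.id

Result:
title           | author
----------------+-------
River Crossing  | Wilson
The Iron Gate   | Wilson
Winter Gardens  | Smith 
The Blue Door   | King  
Stone Bridges   | Smith 
Northern Lights | King  


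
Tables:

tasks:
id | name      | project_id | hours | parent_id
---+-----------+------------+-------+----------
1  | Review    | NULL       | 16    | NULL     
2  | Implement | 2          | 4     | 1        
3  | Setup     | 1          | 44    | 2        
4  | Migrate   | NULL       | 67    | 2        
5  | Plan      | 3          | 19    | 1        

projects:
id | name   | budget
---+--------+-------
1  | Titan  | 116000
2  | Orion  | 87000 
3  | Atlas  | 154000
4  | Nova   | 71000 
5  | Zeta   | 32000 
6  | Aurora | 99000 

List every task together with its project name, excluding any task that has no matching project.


INNER JOIN keeps only tasks rows whose project_id matches an id in projects. Walk through each task:
  - task 1 (Review): project_id=NULL, no match -> dropped
  - task 2 (Implement): project_id=2 -> matches Orion
  - task 3 (Setup): project_id=1 -> matches Titan
  - task 4 (Migrate): project_id=NULL, no match -> dropped
  - task 5 (Plan): project_id=3 -> matches Atlas
So 2 of 5 rows are dropped.

SQL:
SELECT a.name, b.name AS project
FROM tasks a
INNER JOIN projects b ON a.project_id = b.id

Result:
name      | project
----------+--------
Implement | Orion  
Setup     | Titan  
Plan      | Atlas  


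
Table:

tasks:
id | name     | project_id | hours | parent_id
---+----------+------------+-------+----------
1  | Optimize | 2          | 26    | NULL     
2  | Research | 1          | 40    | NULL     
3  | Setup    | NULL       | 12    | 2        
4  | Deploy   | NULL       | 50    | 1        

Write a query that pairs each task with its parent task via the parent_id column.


This is a self-join: tasks is joined to a second copy of itself, matching each row's parent_id to another row's id. Use LEFT JOIN so rows with parent_id=NULL are kept.
  - task 1 (Optimize): parent_id=NULL -> NULL
  - task 2 (Research): parent_id=NULL -> NULL
  - task 3 (Setup): parent_id=2 -> Research
  - task 4 (Deploy): parent_id=1 -> Optimize

SQL:
SELECT a.name AS item, b.name AS parent
FROM tasks a
LEFT JOIN tasks b ON a.parent_id = b.id

Result:
item     | parent  
---------+---------
Optimize | NULL    
Research | NULL    
Setup    | Research
Deploy   | Optimize


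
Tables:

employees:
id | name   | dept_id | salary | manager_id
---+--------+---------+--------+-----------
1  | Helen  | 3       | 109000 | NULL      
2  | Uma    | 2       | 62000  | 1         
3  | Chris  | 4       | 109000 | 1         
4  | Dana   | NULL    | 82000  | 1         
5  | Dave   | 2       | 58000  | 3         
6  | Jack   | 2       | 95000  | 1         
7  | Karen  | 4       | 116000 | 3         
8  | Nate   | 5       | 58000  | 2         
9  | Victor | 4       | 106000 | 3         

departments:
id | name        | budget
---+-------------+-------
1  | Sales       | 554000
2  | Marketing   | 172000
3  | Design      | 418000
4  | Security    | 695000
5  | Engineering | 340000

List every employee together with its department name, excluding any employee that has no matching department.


INNER JOIN keeps only employees rows whose dept_id matches an id in departments. Walk through each employee:
  - employee 1 (Helen): dept_id=3 -> matches Design
  - employee 2 (Uma): dept_id=2 -> matches Marketing
  - employee 3 (Chris): dept_id=4 -> matches Security
  - employee 4 (Dana): dept_id=NULL, no match -> dropped
  - employee 5 (Dave): dept_id=2 -> matches Marketing
  - employee 6 (Jack): dept_id=2 -> matches Marketing
  - employee 7 (Karen): dept_id=4 -> matches Security
  - employee 8 (Nate): dept_id=5 -> matches Engineering
  - employee 9 (Victor): dept_id=4 -> matches Security
So 1 of 9 rows is dropped.

SQL:
SELECT a.name, b.name AS department
FROM employees a
INNER JOIN departments b ON a.dept_id = b.id

Result:
name   | department 
-------+------------
Helen  | Design     
Uma    | Marketing  
Chris  | Security   
Dave   | Marketing  
Jack   | Marketing  
Karen  | Security   
Nate   | Engineering
Victor | Security   


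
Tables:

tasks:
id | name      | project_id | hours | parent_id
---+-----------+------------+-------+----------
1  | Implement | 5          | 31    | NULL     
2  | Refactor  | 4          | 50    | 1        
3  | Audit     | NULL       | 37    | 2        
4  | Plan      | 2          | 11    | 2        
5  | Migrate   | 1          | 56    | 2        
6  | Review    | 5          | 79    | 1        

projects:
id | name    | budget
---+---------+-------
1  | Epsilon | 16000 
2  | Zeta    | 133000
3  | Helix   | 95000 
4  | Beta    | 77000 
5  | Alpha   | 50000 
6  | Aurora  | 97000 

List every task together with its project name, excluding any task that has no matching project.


INNER JOIN keeps only tasks rows whose project_id matches an id in projects. Walk through each task:
  - task 1 (Implement): project_id=5 -> matches Alpha
  - task 2 (Refactor): project_id=4 -> matches Beta
  - task 3 (Audit): project_id=NULL, no match -> dropped
  - task 4 (Plan): project_id=2 -> matches Zeta
  - task 5 (Migrate): project_id=1 -> matches Epsilon
  - task 6 (Review): project_id=5 -> matches Alpha
So 1 of 6 rows is dropped.

SQL:
SELECT a.name, b.name AS project
FROM tasks a
INNER JOIN projects b ON a.project_id = b.id

Result:
name      | project
----------+--------
Implement | Alpha  
Refactor  | Beta   
Plan      | Zeta   
Migrate   | Epsilon
Review    | Alpha  


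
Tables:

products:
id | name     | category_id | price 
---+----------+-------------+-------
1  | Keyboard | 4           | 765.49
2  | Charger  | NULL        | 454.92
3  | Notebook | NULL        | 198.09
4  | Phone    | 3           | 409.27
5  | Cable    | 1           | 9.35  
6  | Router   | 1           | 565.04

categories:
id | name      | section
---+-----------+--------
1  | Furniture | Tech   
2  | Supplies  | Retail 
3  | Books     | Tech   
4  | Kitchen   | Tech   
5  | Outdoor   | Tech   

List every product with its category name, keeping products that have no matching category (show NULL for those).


LEFT JOIN keeps every row from products (the left table); where category_id has no match in categories, the category columns become NULL. Walk through each product:
  - product 1 (Keyboard): category_id=4 -> matches Kitchen
  - product 2 (Charger): category_id=NULL, no match -> kept with NULL
  - product 3 (Notebook): category_id=NULL, no match -> kept with NULL
  - product 4 (Phone): category_id=3 -> matches Books
  - product 5 (Cable): category_id=1 -> matches Furniture
  - product 6 (Router): category_id=1 -> matches Furniture
All 6 rows appear; 2 have NULL category.

SQL:
SELECT a.name, b.name AS category
FROM products a
LEFT JOIN categories b ON a.category_id = b.id

Result:
name     | category 
---------+----------
Keyboard | Kitchen  
Charger  | NULL     
Notebook | NULL     
Phone    | Books    
Cable    | Furniture
Router   | Furniture


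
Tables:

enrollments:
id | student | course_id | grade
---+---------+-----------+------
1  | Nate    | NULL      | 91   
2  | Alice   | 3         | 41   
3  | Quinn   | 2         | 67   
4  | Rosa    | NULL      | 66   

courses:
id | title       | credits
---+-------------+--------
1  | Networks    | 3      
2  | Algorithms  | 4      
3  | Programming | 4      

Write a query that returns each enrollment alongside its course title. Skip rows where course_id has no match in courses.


INNER JOIN keeps only enrollments rows whose course_id matches an id in courses. Walk through each enrollment:
  - enrollment 1 (Nate): course_id=NULL, no match -> dropped
  - enrollment 2 (Alice): course_id=3 -> matches Programming
  - enrollment 3 (Quinn): course_id=2 -> matches Algorithms
  - enrollment 4 (Rosa): course_id=NULL, no match -> dropped
So 2 of 4 rows are dropped.

SQL:
SELECT a.student, b.title AS course
FROM enrollments a
INNER JOIN courses b ON a.course_id = b.id

Result:
student | course     
--------+------------
Alice   | Programming
Quinn   | Algorithms 


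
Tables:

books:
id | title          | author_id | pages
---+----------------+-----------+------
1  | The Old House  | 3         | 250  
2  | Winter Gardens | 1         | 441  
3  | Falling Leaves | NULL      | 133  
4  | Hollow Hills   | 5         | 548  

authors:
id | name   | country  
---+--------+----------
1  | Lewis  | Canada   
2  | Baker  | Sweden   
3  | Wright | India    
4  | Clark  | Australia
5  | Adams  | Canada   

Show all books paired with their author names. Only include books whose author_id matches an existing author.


INNER JOIN keeps only books rows whose author_id matches an id in authors. Walk through each book:
  - book 1 (The Old House): author_id=3 -> matches Wright
  - book 2 (Winter Gardens): author_id=1 -> matches Lewis
  - book 3 (Falling Leaves): author_id=NULL, no match -> dropped
  - book 4 (Hollow Hills): author_id=5 -> matches Adams
So 1 of 4 rows is dropped.

SQL:
SELECT a.title, b.name AS author
FROM books a
INNER JOIN authors b ON a.author_id = b.id

Result:
title          | author
---------------+-------
The Old House  | Wright
Winter Gardens | Lewis 
Hollow Hills   | Adams 
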